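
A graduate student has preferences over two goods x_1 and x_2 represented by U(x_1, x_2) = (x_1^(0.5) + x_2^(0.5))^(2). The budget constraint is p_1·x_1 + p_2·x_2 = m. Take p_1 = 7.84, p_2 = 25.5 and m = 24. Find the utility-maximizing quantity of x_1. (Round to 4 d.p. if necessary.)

x_1* = 2.3414

MRS = MU_x_1/MU_x_2 = (x_2/x_1)^(0.5). Set equal to p_1/p_2.
Hence x_2/x_1 = (p_1/p_2)^(1/(0.5)), i.e. raised to the 2 power.
With the ratio pinned down, the budget gives x_1* = m/(p_1 + p_2·(x_2/x_1)) and x_2* = (x_2/x_1)·x_1*.
Numerically x_2/x_1 = 0.094526, so x_1* = 24/(7.84 + 25.5·0.094526) = 2.3414.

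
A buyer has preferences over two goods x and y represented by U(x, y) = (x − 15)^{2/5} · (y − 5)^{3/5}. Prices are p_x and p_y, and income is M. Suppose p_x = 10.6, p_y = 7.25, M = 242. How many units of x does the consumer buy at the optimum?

MRS = (2/3)·(y−5)/(x−15). Tangency with p_x/p_y gives y−5 = (3/2)·(p_x/p_y)·(x−15).
Substituting into the budget: x* = 15 + 0.4·(M − 15·p_x − 5·p_y)/p_x, and y* = 5 + 0.6·(…)/p_y.
Discretionary income = 242 − 15·10.6 − 5·7.25 = 46.75; x* = 15 + 0.4·46.75/10.6 = 16.7642.

x* = 16.7642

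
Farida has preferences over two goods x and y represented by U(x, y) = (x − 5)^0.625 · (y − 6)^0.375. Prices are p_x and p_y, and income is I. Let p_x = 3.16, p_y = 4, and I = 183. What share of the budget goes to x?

share on x = 0.5754

This is Cobb-Douglas in (x−5, y−6): tangency gives 0.625·p_y·(y−6) = 0.375·p_x·(x−5).
Substituting into the budget: x* = 5 + 0.625·(I − 5·p_x − 6·p_y)/p_x, and y* = 6 + 0.375·(…)/p_y.
Discretionary income = 183 − 5·3.16 − 6·4 = 143.2; x* = 5 + 0.625·143.2/3.16 = 33.3228; y* = 6 + 0.375·143.2/4 = 19.425.
Expenditure on x: 3.16·33.3228 = 105.3; share = 0.5754.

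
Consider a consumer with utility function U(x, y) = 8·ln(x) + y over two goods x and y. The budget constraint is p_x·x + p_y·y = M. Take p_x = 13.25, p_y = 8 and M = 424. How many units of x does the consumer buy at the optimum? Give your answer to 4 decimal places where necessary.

x* = 4.8302

So x*(p_x,p_y) = 8·p_y/p_x, independent of income; and y* = (M − 8·p_y)/p_y.
At the given prices: x* = 8·8/13.25 = 4.8302.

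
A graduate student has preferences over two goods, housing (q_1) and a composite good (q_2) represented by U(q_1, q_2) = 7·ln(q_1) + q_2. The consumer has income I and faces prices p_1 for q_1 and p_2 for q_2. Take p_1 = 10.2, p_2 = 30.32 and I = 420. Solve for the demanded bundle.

MU_q_1 = 7/q_1, MU_q_2 = 1. Tangency: 7/q_1 = p_1/p_2.
So q_1*(p_1,p_2) = 7·p_2/p_1, independent of income; and q_2* = (I − 7·p_2)/p_2.
At the given prices: q_1* = 7·30.32/10.2 = 20.8078, and q_2* = 6.8522.

q_1* = 20.8078, q_2* = 6.8522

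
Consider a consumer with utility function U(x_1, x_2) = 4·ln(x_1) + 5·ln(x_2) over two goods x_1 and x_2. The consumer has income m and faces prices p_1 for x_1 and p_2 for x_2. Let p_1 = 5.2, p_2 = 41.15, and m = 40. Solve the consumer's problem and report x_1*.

Tangency: MRS = (4/5)·x_2/x_1 = p_1/p_2.
So 4·p_2·x_2 = 5·p_1·x_1; combined with the budget, a share 4/9 of income goes to x_1.
Demand: x_1*(p_1,p_2,m) = 4/9·m/p_1 and x_2* = 5/9·m/p_2.
At p_1=5.2, p_2=41.15, m=40: x_1* = 4/9·40/5.2 = 3.4188.

x_1* = 3.4188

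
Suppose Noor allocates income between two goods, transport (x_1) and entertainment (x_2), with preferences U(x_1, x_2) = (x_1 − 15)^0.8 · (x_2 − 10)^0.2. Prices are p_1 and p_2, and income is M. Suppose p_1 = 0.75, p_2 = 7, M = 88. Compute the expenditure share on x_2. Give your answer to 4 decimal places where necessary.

MRS = 4·(x_2−10)/(x_1−15). Tangency with p_1/p_2 gives x_2−10 = (1/4)·(p_1/p_2)·(x_1−15).
After buying the subsistence bundle (15, 10), a share 0.8 of the remaining income goes to x_1: x_1* = 15 + 0.8·(M − 15p_1 − 10p_2)/p_1.
Discretionary income = 88 − 15·0.75 − 10·7 = 6.75; x_1* = 15 + 0.8·6.75/0.75 = 22.2; x_2* = 10 + 0.2·6.75/7 = 10.1929.
Expenditure on x_2: 7·10.1929 = 71.35; share = 0.8108.

share on x_2 = 0.8108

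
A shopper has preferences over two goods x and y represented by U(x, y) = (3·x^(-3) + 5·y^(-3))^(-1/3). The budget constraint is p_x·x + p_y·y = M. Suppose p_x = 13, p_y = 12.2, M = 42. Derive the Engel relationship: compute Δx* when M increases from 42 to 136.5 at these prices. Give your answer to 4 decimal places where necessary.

Numerically y/x = 1.154405, so x* = 42/(13 + 12.2·1.154405) = 1.5507.
At M' = 136.5: x* = 5.0399. Change: 5.0399 − 1.5507 = 3.4892.

Δx* = 3.4892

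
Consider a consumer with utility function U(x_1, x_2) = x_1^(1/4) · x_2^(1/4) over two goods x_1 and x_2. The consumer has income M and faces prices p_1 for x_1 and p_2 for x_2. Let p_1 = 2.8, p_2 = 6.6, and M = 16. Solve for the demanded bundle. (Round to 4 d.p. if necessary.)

MU_x_1/MU_x_2 = (0.25·x_2)/(0.25·x_1); tangency sets this equal to p_1/p_2.
Rearranging, p_2·x_2 = p_1·x_1. Substituting into the budget gives p_1·x_1·(1 + 1) = M.
Demand: x_1*(p_1,p_2,M) = 0.5·M/p_1 and x_2* = 0.5·M/p_2.
At p_1=2.8, p_2=6.6, M=16: x_1* = 0.5·16/2.8 = 2.8571, x_2* = 1.2121.

x_1* = 2.8571, x_2* = 1.2121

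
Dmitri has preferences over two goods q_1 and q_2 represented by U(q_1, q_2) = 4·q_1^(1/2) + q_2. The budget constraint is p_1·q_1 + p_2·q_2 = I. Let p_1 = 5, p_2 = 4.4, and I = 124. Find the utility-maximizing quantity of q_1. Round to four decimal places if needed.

Utility is quasi-linear in q_2; the FOC for q_1 is 2/√q_1 = p_1/p_2.
Thus q_1* = (2·p_2/p_1)² — independent of I — with the rest of income spent on q_2.
Plugging in: q_1* = (2·4.4/5)² = 3.0976.

q_1* = 3.0976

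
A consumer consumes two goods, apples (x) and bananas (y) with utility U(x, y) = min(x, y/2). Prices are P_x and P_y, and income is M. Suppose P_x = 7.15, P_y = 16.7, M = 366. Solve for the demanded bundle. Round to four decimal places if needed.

With perfect complements, no substitution: consume in ratio x:y = 1:2.
Budget: P_x·x + P_y·2·x = M, so (P_x + 2·P_y)·x = M.
Demand: x*(P_x,P_y,M) = M/(P_x + 2·P_y), y* = 2·M/(P_x + 2·P_y).
Here 7.15 + 2·16.7 = 40.55, giving x* = 9.0259 and y* = 18.0518.

x* = 9.0259, y* = 18.0518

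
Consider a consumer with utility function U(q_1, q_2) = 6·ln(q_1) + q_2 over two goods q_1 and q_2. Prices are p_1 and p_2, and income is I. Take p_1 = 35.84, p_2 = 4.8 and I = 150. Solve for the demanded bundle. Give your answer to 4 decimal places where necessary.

q_1* = 0.8036, q_2* = 25.25

MU_q_1 = 6/q_1, MU_q_2 = 1. Tangency: 6/q_1 = p_1/p_2.
So q_1*(p_1,p_2) = 6·p_2/p_1, independent of income; and q_2* = (I − 6·p_2)/p_2.
At the given prices: q_1* = 6·4.8/35.84 = 0.8036, and q_2* = 25.25.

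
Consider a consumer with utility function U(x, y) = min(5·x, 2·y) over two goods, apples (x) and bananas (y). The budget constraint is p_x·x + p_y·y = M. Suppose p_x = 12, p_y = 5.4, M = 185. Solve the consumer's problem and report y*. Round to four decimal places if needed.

y* = 18.1373

Leontief preferences: the optimum is at the kink where x/2 = y/5, i.e. y = (5/2)·x.
Budget: p_x·x + p_y·(5/2)·x = M, so (2·p_x + 5·p_y)·x = 2·M.
Demand: x*(p_x,p_y,M) = 2·M/(2·p_x + 5·p_y), y* = 5·M/(2·p_x + 5·p_y).
Here 2·12 + 5·5.4 = 51, giving y* = 18.1373.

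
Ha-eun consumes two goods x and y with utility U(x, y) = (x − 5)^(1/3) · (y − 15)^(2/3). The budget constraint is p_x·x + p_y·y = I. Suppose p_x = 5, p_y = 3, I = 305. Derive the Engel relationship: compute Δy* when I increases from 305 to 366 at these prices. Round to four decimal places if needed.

MRS = (1/2)·(y−15)/(x−5). Tangency with p_x/p_y gives y−15 = 2·(p_x/p_y)·(x−5).
Substituting into the budget: x* = 5 + 1/3·(I − 5·p_x − 15·p_y)/p_x, and y* = 15 + 2/3·(…)/p_y.
Discretionary income = 305 − 5·5 − 15·3 = 235; y* = 15 + 2/3·235/3 = 67.2222.
At I' = 366: y* = 80.7778. Change: 80.7778 − 67.2222 = 13.5556.

Δy* = 13.5556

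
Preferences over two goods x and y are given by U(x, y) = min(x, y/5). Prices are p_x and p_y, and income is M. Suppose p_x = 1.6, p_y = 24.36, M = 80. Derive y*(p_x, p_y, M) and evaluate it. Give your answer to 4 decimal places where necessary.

y* = 3.2415

Here 1.6 + 5·24.36 = 123.4, giving y* = 3.2415.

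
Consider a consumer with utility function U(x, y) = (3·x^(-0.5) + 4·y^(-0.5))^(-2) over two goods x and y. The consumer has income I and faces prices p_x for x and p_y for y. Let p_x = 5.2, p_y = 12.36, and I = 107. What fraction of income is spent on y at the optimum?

share on y = 0.6178

Numerically y/x = 0.680167, so x* = 107/(5.2 + 12.36·0.680167) = 7.8637 and y* = 0.680167·7.8637 = 5.3486.
Expenditure on y: 12.36·5.3486 = 66.1089; share = 0.6178.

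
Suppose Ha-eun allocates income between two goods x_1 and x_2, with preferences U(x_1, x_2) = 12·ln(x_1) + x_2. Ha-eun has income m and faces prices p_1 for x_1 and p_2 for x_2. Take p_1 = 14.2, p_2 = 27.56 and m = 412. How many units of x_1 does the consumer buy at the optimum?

x_1* = 23.2901

Set MRS = p_1/p_2: (12/x_1)/1 = p_1/p_2.
So x_1*(p_1,p_2) = 12·p_2/p_1, independent of income; and x_2* = (m − 12·p_2)/p_2.
At the given prices: x_1* = 12·27.56/14.2 = 23.2901.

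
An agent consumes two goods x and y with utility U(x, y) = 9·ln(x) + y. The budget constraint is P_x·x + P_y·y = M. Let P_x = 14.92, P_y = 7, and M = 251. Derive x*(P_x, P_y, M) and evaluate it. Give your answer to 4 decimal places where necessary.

x* = 4.2225

Set MRS = P_x/P_y: (9/x)/1 = P_x/P_y.
So x*(P_x,P_y) = 9·P_y/P_x, independent of income; and y* = (M − 9·P_y)/P_y.
At the given prices: x* = 9·7/14.92 = 4.2225.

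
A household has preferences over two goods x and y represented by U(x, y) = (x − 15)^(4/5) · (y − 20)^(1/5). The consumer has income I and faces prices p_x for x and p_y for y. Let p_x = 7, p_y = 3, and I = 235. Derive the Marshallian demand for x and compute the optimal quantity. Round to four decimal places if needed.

After buying the subsistence bundle (15, 20), a share 0.8 of the remaining income goes to x: x* = 15 + 0.8·(I − 15p_x − 20p_y)/p_x.
Discretionary income = 235 − 15·7 − 20·3 = 70; x* = 15 + 0.8·70/7 = 23.

x* = 23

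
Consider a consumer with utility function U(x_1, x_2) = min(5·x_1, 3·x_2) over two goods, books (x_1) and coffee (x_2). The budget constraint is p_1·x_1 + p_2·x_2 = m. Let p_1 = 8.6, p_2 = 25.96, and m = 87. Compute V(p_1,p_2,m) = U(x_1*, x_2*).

V = 8.3869

With perfect complements, no substitution: consume in ratio x_1:x_2 = 3:5.
Budget: p_1·x_1 + p_2·(5/3)·x_1 = m, so (3·p_1 + 5·p_2)·x_1 = 3·m.
Demand: x_1*(p_1,p_2,m) = 3·m/(3·p_1 + 5·p_2), x_2* = 5·m/(3·p_1 + 5·p_2).
Here 3·8.6 + 5·25.96 = 155.6, giving x_1* = 1.6774 and x_2* = 2.7956.
Utility at the optimum: U(1.6774, 2.7956) = 8.3869.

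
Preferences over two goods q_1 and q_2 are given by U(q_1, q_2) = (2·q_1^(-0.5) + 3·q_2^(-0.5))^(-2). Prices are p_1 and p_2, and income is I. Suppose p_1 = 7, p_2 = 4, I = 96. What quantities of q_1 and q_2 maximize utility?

With the ratio pinned down, the budget gives q_1* = I/(p_1 + p_2·(q_2/q_1)) and q_2* = (q_2/q_1)·q_1*.
Numerically q_2/q_1 = 1.902916, so q_1* = 96/(7 + 4·1.902916) = 6.5701 and q_2* = 1.902916·6.5701 = 12.5023.

q_1* = 6.5701, q_2* = 12.5023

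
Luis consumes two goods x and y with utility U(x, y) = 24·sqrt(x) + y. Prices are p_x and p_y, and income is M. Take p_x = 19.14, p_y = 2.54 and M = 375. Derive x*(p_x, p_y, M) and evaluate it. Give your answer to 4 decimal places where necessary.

MU_x = 12/√x, MU_y = 1. Tangency: 12/√x = p_x/p_y.
Thus x* = (12·p_y/p_x)² — independent of M — with the rest of income spent on y.
Plugging in: x* = (12·2.54/19.14)² = 2.536.

x* = 2.536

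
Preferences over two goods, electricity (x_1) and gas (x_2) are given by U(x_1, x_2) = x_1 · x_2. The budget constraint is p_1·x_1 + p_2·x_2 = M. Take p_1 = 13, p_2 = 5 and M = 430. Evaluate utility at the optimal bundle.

V = 711.1538

The MRS is x_2/x_1. Set MRS = p_1/p_2.
So p_2·x_2 = p_1·x_1; combined with the budget, a share 0.5 of income goes to x_1.
Demand: x_1*(p_1,p_2,M) = 0.5·M/p_1 and x_2* = 0.5·M/p_2.
At p_1=13, p_2=5, M=430: x_1* = 0.5·430/13 = 16.5385, x_2* = 43.
Utility at the optimum: U(16.5385, 43) = 711.1538.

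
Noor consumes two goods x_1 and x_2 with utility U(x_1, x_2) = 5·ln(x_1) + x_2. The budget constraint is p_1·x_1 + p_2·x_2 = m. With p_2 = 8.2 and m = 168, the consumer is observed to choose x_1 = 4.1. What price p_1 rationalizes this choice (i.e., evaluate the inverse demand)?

p_1 = 10

Set MRS = p_1/p_2: (5/x_1)/1 = p_1/p_2.
So x_1*(p_1,p_2) = 5·p_2/p_1, independent of income; and x_2* = (m − 5·p_2)/p_2.
Set x_1* = 4.1 in the demand function and solve for p_1: p_1 = 10.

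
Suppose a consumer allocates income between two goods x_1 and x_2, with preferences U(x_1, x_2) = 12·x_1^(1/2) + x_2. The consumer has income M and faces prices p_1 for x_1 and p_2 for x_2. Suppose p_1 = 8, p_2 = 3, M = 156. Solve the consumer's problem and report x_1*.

MU_x_1 = 6/√x_1, MU_x_2 = 1. Tangency: 6/√x_1 = p_1/p_2.
Solve: √x_1 = 6·p_2/p_1, so x_1*(p_1,p_2) = (6·p_2/p_1)², and x_2* = (M − p_1·x_1*)/p_2.
Plugging in: x_1* = (6·3/8)² = 5.0625.

x_1* = 5.0625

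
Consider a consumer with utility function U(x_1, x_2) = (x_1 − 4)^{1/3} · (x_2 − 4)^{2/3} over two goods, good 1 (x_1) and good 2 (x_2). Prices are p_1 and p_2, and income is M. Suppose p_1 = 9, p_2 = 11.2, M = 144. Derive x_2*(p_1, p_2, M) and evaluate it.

x_2* = 7.7619

Let x_1' = x_1−4, x_2' = x_2−4. MRS = (1/2)·x_2'/x_1' = p_1/p_2.
After buying the subsistence bundle (4, 4), a share 1/3 of the remaining income goes to x_1: x_1* = 4 + 1/3·(M − 4p_1 − 4p_2)/p_1.
Discretionary income = 144 − 4·9 − 4·11.2 = 63.2; x_2* = 4 + 2/3·63.2/11.2 = 7.7619.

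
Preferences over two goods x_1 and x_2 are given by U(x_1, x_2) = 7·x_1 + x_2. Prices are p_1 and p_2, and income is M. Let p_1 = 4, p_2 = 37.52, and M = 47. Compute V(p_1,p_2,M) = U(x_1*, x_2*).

V = 82.25

Perfect substitutes: compare marginal utility per dollar. 7/p_1 vs 1/p_2 → 1.75 vs 0.0267.
x_1 gives more utility per dollar, so spend all income on x_1: x_1* = M/p_1, x_2* = 0.
Numerically: x_1* = 11.75, x_2* = 0.
Utility at the optimum: U(11.75, 0) = 82.25.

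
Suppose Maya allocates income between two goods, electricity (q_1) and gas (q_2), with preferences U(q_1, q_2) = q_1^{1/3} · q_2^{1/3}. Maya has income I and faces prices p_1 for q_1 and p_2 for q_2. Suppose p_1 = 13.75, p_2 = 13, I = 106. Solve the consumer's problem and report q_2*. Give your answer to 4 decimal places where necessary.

q_2* = 4.0769

The MRS is q_2/q_1. Set MRS = p_1/p_2.
So 1/3·p_2·q_2 = 1/3·p_1·q_1; combined with the budget, a share 0.5 of income goes to q_1.
Demand: q_1*(p_1,p_2,I) = 0.5·I/p_1 and q_2* = 0.5·I/p_2.
At p_1=13.75, p_2=13, I=106: q_2* = 0.5·106/13 = 4.0769.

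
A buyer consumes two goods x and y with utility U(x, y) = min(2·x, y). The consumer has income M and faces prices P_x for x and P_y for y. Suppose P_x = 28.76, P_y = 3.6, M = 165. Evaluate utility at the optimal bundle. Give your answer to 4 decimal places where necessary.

V = 9.1769

With perfect complements, no substitution: consume in ratio x:y = 1:2.
Budget: P_x·x + P_y·2·x = M, so (P_x + 2·P_y)·x = M.
Demand: x*(P_x,P_y,M) = M/(P_x + 2·P_y), y* = 2·M/(P_x + 2·P_y).
Here 28.76 + 2·3.6 = 35.96, giving x* = 4.5884 and y* = 9.1769.
Utility at the optimum: U(4.5884, 9.1769) = 9.1769.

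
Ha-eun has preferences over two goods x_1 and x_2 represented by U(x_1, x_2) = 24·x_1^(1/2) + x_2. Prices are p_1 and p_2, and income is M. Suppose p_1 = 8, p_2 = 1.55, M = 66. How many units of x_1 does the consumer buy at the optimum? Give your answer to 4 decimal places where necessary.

Utility is quasi-linear in x_2; the FOC for x_1 is 12/√x_1 = p_1/p_2.
Thus x_1* = (12·p_2/p_1)² — independent of M — with the rest of income spent on x_2.
Plugging in: x_1* = (12·1.55/8)² = 5.4056.

x_1* = 5.4056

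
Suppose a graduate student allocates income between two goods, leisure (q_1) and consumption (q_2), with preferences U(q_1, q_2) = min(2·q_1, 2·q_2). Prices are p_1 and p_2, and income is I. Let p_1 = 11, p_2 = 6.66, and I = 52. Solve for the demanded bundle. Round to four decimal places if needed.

q_1* = 2.9445, q_2* = 2.9445

Here 2·11 + 2·6.66 = 35.32, giving q_1* = 2.9445 and q_2* = 2.9445.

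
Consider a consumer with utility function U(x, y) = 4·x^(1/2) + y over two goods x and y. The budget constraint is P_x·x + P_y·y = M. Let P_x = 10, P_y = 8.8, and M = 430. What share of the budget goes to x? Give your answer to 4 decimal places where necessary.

MU_x = 2/√x, MU_y = 1. Tangency: 2/√x = P_x/P_y.
Solve: √x = 2·P_y/P_x, so x*(P_x,P_y) = (2·P_y/P_x)², and y* = (M − P_x·x*)/P_y.
Plugging in: x* = (2·8.8/10)² = 3.0976, y* = 45.3436.
Expenditure on x: 10·3.0976 = 30.976; share = 0.072.

share on x = 0.072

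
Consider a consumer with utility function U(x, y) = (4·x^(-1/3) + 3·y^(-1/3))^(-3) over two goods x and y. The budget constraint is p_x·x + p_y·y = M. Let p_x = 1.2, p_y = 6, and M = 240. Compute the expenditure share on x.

From the CES first-order condition, (4/3)·(y/x)^(4/3) = p_x/p_y.
Hence y/x = ((3/4)·p_x/p_y)^(1/(4/3)), i.e. raised to the 0.75 power.
With the ratio pinned down, the budget gives x* = M/(p_x + p_y·(y/x)) and y* = (y/x)·x*.
Numerically y/x = 0.241029, so x* = 240/(1.2 + 6·0.241029) = 90.6971 and y* = 0.241029·90.6971 = 21.8606.
Expenditure on x: 1.2·90.6971 = 108.8365; share = 0.4535.

share on x = 0.4535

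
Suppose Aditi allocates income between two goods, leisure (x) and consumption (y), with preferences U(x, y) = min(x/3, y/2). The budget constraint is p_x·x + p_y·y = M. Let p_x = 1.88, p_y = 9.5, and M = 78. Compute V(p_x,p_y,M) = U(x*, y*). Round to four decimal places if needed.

With perfect complements, no substitution: consume in ratio x:y = 3:2.
Budget: p_x·x + p_y·(2/3)·x = M, so (3·p_x + 2·p_y)·x = 3·M.
Demand: x*(p_x,p_y,M) = 3·M/(3·p_x + 2·p_y), y* = 2·M/(3·p_x + 2·p_y).
Here 3·1.88 + 2·9.5 = 24.64, giving x* = 9.4968 and y* = 6.3312.
Utility at the optimum: U(9.4968, 6.3312) = 3.1656.

V = 3.1656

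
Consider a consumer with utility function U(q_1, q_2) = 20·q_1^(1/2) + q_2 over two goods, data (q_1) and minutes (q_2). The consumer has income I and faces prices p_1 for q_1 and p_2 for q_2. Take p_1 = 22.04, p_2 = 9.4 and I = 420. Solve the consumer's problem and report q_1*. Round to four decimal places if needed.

Set MRS = p_1/p_2: 10·q_1^(−1/2) = p_1/p_2.
Thus q_1* = (10·p_2/p_1)² — independent of I — with the rest of income spent on q_2.
Plugging in: q_1* = (10·9.4/22.04)² = 18.19.

q_1* = 18.19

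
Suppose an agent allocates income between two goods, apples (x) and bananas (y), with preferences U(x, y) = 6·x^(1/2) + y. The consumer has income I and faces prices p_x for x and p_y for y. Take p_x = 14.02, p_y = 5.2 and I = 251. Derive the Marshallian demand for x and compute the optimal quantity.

Set MRS = p_x/p_y: 3·x^(−1/2) = p_x/p_y.
Solve: √x = 3·p_y/p_x, so x*(p_x,p_y) = (3·p_y/p_x)², and y* = (I − p_x·x*)/p_y.
Plugging in: x* = (3·5.2/14.02)² = 1.2381.

x* = 1.2381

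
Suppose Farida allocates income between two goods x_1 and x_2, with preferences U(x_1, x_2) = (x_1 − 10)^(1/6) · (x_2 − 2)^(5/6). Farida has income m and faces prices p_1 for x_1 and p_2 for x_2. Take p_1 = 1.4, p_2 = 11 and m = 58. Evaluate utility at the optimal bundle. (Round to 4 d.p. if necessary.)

This is Cobb-Douglas in (x_1−10, x_2−2): tangency gives 1/6·p_2·(x_2−2) = 5/6·p_1·(x_1−10).
Substituting into the budget: x_1* = 10 + 1/6·(m − 10·p_1 − 2·p_2)/p_1, and x_2* = 2 + 5/6·(…)/p_2.
Discretionary income = 58 − 10·1.4 − 2·11 = 22; x_1* = 10 + 1/6·22/1.4 = 12.619; x_2* = 2 + 5/6·22/11 = 3.6667.
Utility at the optimum: U(12.619, 3.6667) = 1.7971.

V = 1.7971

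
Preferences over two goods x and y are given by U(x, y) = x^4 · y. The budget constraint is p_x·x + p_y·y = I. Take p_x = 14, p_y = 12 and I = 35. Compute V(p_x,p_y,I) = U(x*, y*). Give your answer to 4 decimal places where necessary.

V = 9.3333

The MRS is 4·y/x. Set MRS = p_x/p_y.
Rearranging, p_y·y = (1/4)·p_x·x. Substituting into the budget gives p_x·x·(1 + (1/4)) = I.
Demand: x*(p_x,p_y,I) = 0.8·I/p_x and y* = 0.2·I/p_y.
At p_x=14, p_y=12, I=35: x* = 0.8·35/14 = 2, y* = 0.5833.
Utility at the optimum: U(2, 0.5833) = 9.3333.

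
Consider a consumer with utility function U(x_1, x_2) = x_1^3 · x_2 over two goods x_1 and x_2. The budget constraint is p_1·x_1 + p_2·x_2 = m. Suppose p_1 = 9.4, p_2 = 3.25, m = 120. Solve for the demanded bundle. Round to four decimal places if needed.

x_1* = 9.5745, x_2* = 9.2308

Demand: x_1*(p_1,p_2,m) = 0.75·m/p_1 and x_2* = 0.25·m/p_2.
At p_1=9.4, p_2=3.25, m=120: x_1* = 0.75·120/9.4 = 9.5745, x_2* = 9.2308.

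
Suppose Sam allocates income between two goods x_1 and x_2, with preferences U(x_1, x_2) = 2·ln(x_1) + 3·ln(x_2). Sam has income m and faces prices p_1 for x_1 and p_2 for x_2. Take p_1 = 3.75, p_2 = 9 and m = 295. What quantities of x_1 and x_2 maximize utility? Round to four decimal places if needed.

Tangency: MRS = (2/3)·x_2/x_1 = p_1/p_2.
Rearranging, p_2·x_2 = (3/2)·p_1·x_1. Substituting into the budget gives p_1·x_1·(1 + (3/2)) = m.
Demand: x_1*(p_1,p_2,m) = 0.4·m/p_1 and x_2* = 0.6·m/p_2.
At p_1=3.75, p_2=9, m=295: x_1* = 0.4·295/3.75 = 31.4667, x_2* = 19.6667.

x_1* = 31.4667, x_2* = 19.6667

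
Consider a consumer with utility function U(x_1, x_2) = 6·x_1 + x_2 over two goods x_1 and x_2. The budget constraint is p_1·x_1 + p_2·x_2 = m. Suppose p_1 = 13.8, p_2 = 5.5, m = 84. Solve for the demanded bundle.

Linear utility — the consumer picks whichever good has higher MU/price: 6/13.8 = 0.4348 vs 1/5.5 = 0.1818.
x_1 gives more utility per dollar, so spend all income on x_1: x_1* = m/p_1, x_2* = 0.
Numerically: x_1* = 6.087, x_2* = 0.

x_1* = 6.087, x_2* = 0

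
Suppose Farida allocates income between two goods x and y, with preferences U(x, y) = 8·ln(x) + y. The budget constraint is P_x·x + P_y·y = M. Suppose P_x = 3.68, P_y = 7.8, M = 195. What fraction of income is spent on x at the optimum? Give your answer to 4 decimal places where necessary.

So x*(P_x,P_y) = 8·P_y/P_x, independent of income; and y* = (M − 8·P_y)/P_y.
At the given prices: x* = 8·7.8/3.68 = 16.9565, and y* = 17.
Expenditure on x: 3.68·16.9565 = 62.4; share = 0.32.

share on x = 0.32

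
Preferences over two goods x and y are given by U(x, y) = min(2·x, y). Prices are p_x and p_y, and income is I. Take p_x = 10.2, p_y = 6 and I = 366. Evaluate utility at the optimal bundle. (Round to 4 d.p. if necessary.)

Leontief preferences: the optimum is at the kink where x/1 = y/2, i.e. y = 2·x.
Budget: p_x·x + p_y·2·x = I, so (p_x + 2·p_y)·x = I.
Demand: x*(p_x,p_y,I) = I/(p_x + 2·p_y), y* = 2·I/(p_x + 2·p_y).
Here 10.2 + 2·6 = 22.2, giving x* = 16.4865 and y* = 32.973.
Utility at the optimum: U(16.4865, 32.973) = 32.973.

V = 32.973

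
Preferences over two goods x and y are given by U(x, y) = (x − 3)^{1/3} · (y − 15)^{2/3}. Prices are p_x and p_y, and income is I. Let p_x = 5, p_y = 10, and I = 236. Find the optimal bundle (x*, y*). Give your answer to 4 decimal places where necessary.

Let x' = x−3, y' = y−15. MRS = (1/2)·y'/x' = p_x/p_y.
After buying the subsistence bundle (3, 15), a share 1/3 of the remaining income goes to x: x* = 3 + 1/3·(I − 3p_x − 15p_y)/p_x.
Discretionary income = 236 − 3·5 − 15·10 = 71; x* = 3 + 1/3·71/5 = 7.7333; y* = 15 + 2/3·71/10 = 19.7333.

x* = 7.7333, y* = 19.7333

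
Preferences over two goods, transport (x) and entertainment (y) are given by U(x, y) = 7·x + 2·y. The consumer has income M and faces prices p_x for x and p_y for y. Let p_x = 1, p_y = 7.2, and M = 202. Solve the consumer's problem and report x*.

Linear utility — the consumer picks whichever good has higher MU/price: 7/1 = 7 vs 2/7.2 = 0.2778.
x gives more utility per dollar, so spend all income on x: x* = M/p_x, y* = 0.
Numerically: x* = 202, y* = 0.

x* = 202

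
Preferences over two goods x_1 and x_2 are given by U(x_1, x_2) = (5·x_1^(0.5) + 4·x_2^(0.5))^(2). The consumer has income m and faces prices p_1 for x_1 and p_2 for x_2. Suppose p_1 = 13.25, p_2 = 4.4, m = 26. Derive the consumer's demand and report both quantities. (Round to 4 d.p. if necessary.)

From the CES first-order condition, (5/4)·(x_2/x_1)^(0.5) = p_1/p_2.
Hence x_2/x_1 = ((4/5)·p_1/p_2)^(1/(0.5)), i.e. raised to the 2 power.
With the ratio pinned down, the budget gives x_1* = m/(p_1 + p_2·(x_2/x_1)) and x_2* = (x_2/x_1)·x_1*.
Numerically x_2/x_1 = 5.803719, so x_1* = 26/(13.25 + 4.4·5.803719) = 0.6703 and x_2* = 5.803719·0.6703 = 3.8905.

x_1* = 0.6703, x_2* = 3.8905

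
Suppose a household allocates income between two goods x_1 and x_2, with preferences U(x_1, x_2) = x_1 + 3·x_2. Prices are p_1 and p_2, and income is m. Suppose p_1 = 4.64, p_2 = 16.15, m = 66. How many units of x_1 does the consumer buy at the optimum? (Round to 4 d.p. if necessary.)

Perfect substitutes: compare marginal utility per dollar. 1/p_1 vs 3/p_2 → 0.2155 vs 0.1858.
x_1 gives more utility per dollar, so spend all income on x_1: x_1* = m/p_1, x_2* = 0.
Numerically: x_1* = 14.2241, x_2* = 0.

x_1* = 14.2241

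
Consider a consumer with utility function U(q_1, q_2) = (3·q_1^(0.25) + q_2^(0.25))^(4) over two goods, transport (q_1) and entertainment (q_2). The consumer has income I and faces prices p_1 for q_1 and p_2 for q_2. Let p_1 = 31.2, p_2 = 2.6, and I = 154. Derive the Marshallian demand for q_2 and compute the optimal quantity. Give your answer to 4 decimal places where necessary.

q_2* = 20.4959

From the CES first-order condition, 3·(q_2/q_1)^(0.75) = p_1/p_2.
Solve for the ratio: q_2/q_1 = [(1/3)·p_1/p_2]^(4/3).
Substitute q_2 = (q_2/q_1)·q_1 into the budget: q_1* = I/(p_1 + p_2·(q_2/q_1)).
Numerically q_2/q_1 = 6.349604, so q_1* = 154/(31.2 + 2.6·6.349604) = 3.2279 and q_2* = 6.349604·3.2279 = 20.4959.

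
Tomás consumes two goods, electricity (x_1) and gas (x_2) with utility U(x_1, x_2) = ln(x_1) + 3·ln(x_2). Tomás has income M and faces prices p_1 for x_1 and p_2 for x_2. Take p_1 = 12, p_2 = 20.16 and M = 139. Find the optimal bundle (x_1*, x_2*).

Demand: x_1*(p_1,p_2,M) = 0.25·M/p_1 and x_2* = 0.75·M/p_2.
At p_1=12, p_2=20.16, M=139: x_1* = 0.25·139/12 = 2.8958, x_2* = 5.1711.

x_1* = 2.8958, x_2* = 5.1711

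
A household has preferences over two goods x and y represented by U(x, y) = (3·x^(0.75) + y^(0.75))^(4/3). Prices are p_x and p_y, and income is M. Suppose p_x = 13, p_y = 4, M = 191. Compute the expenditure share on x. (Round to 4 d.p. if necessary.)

share on x = 0.7023

From the CES first-order condition, 3·(y/x)^(0.25) = p_x/p_y.
Hence y/x = ((1/3)·p_x/p_y)^(1/(0.25)), i.e. raised to the 4 power.
With the ratio pinned down, the budget gives x* = M/(p_x + p_y·(y/x)) and y* = (y/x)·x*.
Numerically y/x = 1.377363, so x* = 191/(13 + 4·1.377363) = 10.3191 and y* = 1.377363·10.3191 = 14.2131.
Expenditure on x: 13·10.3191 = 134.1477; share = 0.7023.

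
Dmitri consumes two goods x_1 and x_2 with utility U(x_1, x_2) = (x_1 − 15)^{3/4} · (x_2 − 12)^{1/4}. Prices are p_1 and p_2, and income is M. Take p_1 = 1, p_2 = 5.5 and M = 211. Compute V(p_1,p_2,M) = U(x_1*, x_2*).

Substituting into the budget: x_1* = 15 + 0.75·(M − 15·p_1 − 12·p_2)/p_1, and x_2* = 12 + 0.25·(…)/p_2.
Discretionary income = 211 − 15·1 − 12·5.5 = 130; x_1* = 15 + 0.75·130/1 = 112.5; x_2* = 12 + 0.25·130/5.5 = 17.9091.
Utility at the optimum: U(112.5, 17.9091) = 48.3764.

V = 48.3764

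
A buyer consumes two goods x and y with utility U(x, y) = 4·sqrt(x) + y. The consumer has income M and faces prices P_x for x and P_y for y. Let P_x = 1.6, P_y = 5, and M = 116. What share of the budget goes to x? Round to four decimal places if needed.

MU_x = 2/√x, MU_y = 1. Tangency: 2/√x = P_x/P_y.
Solve: √x = 2·P_y/P_x, so x*(P_x,P_y) = (2·P_y/P_x)², and y* = (M − P_x·x*)/P_y.
Plugging in: x* = (2·5/1.6)² = 39.0625, y* = 10.7.
Expenditure on x: 1.6·39.0625 = 62.5; share = 0.5388.

share on x = 0.5388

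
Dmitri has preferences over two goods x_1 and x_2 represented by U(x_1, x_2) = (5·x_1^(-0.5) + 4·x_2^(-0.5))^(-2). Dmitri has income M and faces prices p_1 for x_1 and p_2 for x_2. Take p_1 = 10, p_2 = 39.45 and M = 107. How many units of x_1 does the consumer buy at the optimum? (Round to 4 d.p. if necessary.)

From the CES first-order condition, (5/4)·(x_2/x_1)^(1.5) = p_1/p_2.
Solve for the ratio: x_2/x_1 = [(4/5)·p_1/p_2]^(2/3).
Substitute x_2 = (x_2/x_1)·x_1 into the budget: x_1* = M/(p_1 + p_2·(x_2/x_1)).
Numerically x_2/x_1 = 0.345167, so x_1* = 107/(10 + 39.45·0.345167) = 4.5307.

x_1* = 4.5307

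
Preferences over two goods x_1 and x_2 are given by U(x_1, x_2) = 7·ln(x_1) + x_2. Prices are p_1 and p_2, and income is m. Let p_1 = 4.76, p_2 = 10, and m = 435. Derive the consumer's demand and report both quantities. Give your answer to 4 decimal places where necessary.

MU_x_1 = 7/x_1, MU_x_2 = 1. Tangency: 7/x_1 = p_1/p_2.
So x_1*(p_1,p_2) = 7·p_2/p_1, independent of income; and x_2* = (m − 7·p_2)/p_2.
At the given prices: x_1* = 7·10/4.76 = 14.7059, and x_2* = 36.5.

x_1* = 14.7059, x_2* = 36.5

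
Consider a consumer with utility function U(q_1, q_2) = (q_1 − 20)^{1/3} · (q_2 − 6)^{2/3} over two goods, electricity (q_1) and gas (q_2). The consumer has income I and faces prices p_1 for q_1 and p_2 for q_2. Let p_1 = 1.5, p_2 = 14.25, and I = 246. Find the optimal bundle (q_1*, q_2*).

q_1* = 49, q_2* = 12.1053

Substituting into the budget: q_1* = 20 + 1/3·(I − 20·p_1 − 6·p_2)/p_1, and q_2* = 6 + 2/3·(…)/p_2.
Discretionary income = 246 − 20·1.5 − 6·14.25 = 130.5; q_1* = 20 + 1/3·130.5/1.5 = 49; q_2* = 6 + 2/3·130.5/14.25 = 12.1053.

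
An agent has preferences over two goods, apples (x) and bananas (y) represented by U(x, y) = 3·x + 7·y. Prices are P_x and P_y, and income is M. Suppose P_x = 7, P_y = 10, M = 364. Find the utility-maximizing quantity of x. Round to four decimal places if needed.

x* = 0

y gives more utility per dollar, so spend all income on y: y* = M/P_y, x* = 0.
Numerically: x* = 0, y* = 36.4.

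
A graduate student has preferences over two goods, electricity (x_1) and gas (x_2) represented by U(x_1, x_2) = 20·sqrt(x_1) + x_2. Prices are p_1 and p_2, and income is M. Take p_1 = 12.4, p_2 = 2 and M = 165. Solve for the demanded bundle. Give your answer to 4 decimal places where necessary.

x_1* = 2.6015, x_2* = 66.371

Set MRS = p_1/p_2: 10·x_1^(−1/2) = p_1/p_2.
Solve: √x_1 = 10·p_2/p_1, so x_1*(p_1,p_2) = (10·p_2/p_1)², and x_2* = (M − p_1·x_1*)/p_2.
Plugging in: x_1* = (10·2/12.4)² = 2.6015, x_2* = 66.371.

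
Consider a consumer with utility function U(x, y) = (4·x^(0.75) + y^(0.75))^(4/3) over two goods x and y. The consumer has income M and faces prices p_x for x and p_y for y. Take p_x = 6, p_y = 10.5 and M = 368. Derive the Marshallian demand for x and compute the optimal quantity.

MRS = MU_x/MU_y = 4·(y/x)^(0.25). Set equal to p_x/p_y.
Solve for the ratio: y/x = [(1/4)·p_x/p_y]^(4).
With the ratio pinned down, the budget gives x* = M/(p_x + p_y·(y/x)) and y* = (y/x)·x*.
Numerically y/x = 0.000416, so x* = 368/(6 + 10.5·0.000416) = 61.2887.

x* = 61.2887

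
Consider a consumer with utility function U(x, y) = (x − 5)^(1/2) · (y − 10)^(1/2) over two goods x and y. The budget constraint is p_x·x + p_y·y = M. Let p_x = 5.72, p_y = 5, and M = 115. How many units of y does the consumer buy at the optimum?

y* = 13.64

MRS = (y−10)/(x−5). Tangency with p_x/p_y gives y−10 = (p_x/p_y)·(x−5).
Substituting into the budget: x* = 5 + 0.5·(M − 5·p_x − 10·p_y)/p_x, and y* = 10 + 0.5·(…)/p_y.
Discretionary income = 115 − 5·5.72 − 10·5 = 36.4; y* = 10 + 0.5·36.4/5 = 13.64.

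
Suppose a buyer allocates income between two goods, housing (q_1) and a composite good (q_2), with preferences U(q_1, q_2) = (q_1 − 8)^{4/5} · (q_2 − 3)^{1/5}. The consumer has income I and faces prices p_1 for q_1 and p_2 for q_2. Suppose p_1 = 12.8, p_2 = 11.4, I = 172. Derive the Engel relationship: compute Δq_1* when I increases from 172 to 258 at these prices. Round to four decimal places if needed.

Δq_1* = 5.375

After buying the subsistence bundle (8, 3), a share 0.8 of the remaining income goes to q_1: q_1* = 8 + 0.8·(I − 8p_1 − 3p_2)/p_1.
Discretionary income = 172 − 8·12.8 − 3·11.4 = 35.4; q_1* = 8 + 0.8·35.4/12.8 = 10.2125.
At I' = 258: q_1* = 15.5875. Change: 15.5875 − 10.2125 = 5.375.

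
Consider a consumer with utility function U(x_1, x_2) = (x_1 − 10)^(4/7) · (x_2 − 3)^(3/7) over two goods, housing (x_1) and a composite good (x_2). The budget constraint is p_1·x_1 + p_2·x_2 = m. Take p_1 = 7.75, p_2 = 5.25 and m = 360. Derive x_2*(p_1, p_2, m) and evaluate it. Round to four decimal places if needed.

Let x_1' = x_1−10, x_2' = x_2−3. MRS = (4/3)·x_2'/x_1' = p_1/p_2.
After buying the subsistence bundle (10, 3), a share 4/7 of the remaining income goes to x_1: x_1* = 10 + 4/7·(m − 10p_1 − 3p_2)/p_1.
Discretionary income = 360 − 10·7.75 − 3·5.25 = 266.75; x_2* = 3 + 3/7·266.75/5.25 = 24.7755.

x_2* = 24.7755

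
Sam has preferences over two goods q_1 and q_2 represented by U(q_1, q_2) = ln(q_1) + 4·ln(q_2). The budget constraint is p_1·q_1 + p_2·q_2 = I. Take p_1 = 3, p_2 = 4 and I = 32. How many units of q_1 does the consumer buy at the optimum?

q_1* = 2.1333

The MRS is (1/4)·q_2/q_1. Set MRS = p_1/p_2.
Rearranging, p_2·q_2 = 4·p_1·q_1. Substituting into the budget gives p_1·q_1·(1 + 4) = I.
Demand: q_1*(p_1,p_2,I) = 0.2·I/p_1 and q_2* = 0.8·I/p_2.
At p_1=3, p_2=4, I=32: q_1* = 0.2·32/3 = 2.1333.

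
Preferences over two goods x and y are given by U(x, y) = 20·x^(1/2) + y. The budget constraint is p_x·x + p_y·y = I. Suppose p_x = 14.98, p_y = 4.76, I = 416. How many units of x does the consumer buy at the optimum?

MU_x = 10/√x, MU_y = 1. Tangency: 10/√x = p_x/p_y.
Solve: √x = 10·p_y/p_x, so x*(p_x,p_y) = (10·p_y/p_x)², and y* = (I − p_x·x*)/p_y.
Plugging in: x* = (10·4.76/14.98)² = 10.097.

x* = 10.097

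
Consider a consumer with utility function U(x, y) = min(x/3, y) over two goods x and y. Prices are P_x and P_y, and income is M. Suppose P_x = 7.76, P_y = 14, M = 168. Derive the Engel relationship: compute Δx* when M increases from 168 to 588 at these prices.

Δx* = 33.7983

Leontief preferences: the optimum is at the kink where x/3 = y/1, i.e. y = (1/3)·x.
Budget: P_x·x + P_y·(1/3)·x = M, so (3·P_x + P_y)·x = 3·M.
Demand: x*(P_x,P_y,M) = 3·M/(3·P_x + P_y), y* = M/(3·P_x + P_y).
Here 3·7.76 + 14 = 37.28, giving x* = 13.5193.
At M' = 588: x* = 47.3176. Change: 47.3176 − 13.5193 = 33.7983.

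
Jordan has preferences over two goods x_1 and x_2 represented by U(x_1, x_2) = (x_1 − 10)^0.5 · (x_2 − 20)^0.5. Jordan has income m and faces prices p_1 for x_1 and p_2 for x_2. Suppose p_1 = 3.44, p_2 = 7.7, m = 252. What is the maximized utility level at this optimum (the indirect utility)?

V = 6.1788

This is Cobb-Douglas in (x_1−10, x_2−20): tangency gives 0.5·p_2·(x_2−20) = 0.5·p_1·(x_1−10).
Substituting into the budget: x_1* = 10 + 0.5·(m − 10·p_1 − 20·p_2)/p_1, and x_2* = 20 + 0.5·(…)/p_2.
Discretionary income = 252 − 10·3.44 − 20·7.7 = 63.6; x_1* = 10 + 0.5·63.6/3.44 = 19.2442; x_2* = 20 + 0.5·63.6/7.7 = 24.1299.
Utility at the optimum: U(19.2442, 24.1299) = 6.1788.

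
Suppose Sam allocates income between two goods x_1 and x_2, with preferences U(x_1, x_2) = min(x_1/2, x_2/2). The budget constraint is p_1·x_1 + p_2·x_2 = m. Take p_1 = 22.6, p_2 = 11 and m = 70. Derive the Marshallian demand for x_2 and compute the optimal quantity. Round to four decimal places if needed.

x_2* = 2.0833

With perfect complements, no substitution: consume in ratio x_1:x_2 = 2:2.
Budget: p_1·x_1 + p_2·x_1 = m, so (2·p_1 + 2·p_2)·x_1 = 2·m.
Demand: x_1*(p_1,p_2,m) = 2·m/(2·p_1 + 2·p_2), x_2* = 2·m/(2·p_1 + 2·p_2).
Here 2·22.6 + 2·11 = 67.2, giving x_2* = 2.0833.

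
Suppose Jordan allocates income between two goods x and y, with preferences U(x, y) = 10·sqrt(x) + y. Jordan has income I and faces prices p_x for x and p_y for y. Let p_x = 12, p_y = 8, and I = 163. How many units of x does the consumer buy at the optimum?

x* = 11.1111

Utility is quasi-linear in y; the FOC for x is 5/√x = p_x/p_y.
Solve: √x = 5·p_y/p_x, so x*(p_x,p_y) = (5·p_y/p_x)², and y* = (I − p_x·x*)/p_y.
Plugging in: x* = (5·8/12)² = 11.1111.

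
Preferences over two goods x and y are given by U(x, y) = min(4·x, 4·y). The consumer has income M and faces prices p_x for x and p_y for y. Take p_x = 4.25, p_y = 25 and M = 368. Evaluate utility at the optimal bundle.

With perfect complements, no substitution: consume in ratio x:y = 4:4.
Budget: p_x·x + p_y·x = M, so (4·p_x + 4·p_y)·x = 4·M.
Demand: x*(p_x,p_y,M) = 4·M/(4·p_x + 4·p_y), y* = 4·M/(4·p_x + 4·p_y).
Here 4·4.25 + 4·25 = 117, giving x* = 12.5812 and y* = 12.5812.
Utility at the optimum: U(12.5812, 12.5812) = 50.3248.

V = 50.3248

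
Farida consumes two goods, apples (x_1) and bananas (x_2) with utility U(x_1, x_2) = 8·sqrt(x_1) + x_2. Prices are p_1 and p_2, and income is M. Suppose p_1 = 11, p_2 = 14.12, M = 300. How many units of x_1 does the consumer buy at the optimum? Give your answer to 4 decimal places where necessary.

MU_x_1 = 4/√x_1, MU_x_2 = 1. Tangency: 4/√x_1 = p_1/p_2.
Solve: √x_1 = 4·p_2/p_1, so x_1*(p_1,p_2) = (4·p_2/p_1)², and x_2* = (M − p_1·x_1*)/p_2.
Plugging in: x_1* = (4·14.12/11)² = 26.3636.

x_1* = 26.3636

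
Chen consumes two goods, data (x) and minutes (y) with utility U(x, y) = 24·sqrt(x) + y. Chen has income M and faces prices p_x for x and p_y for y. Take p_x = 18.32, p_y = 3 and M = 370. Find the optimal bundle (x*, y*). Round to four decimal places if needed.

Utility is quasi-linear in y; the FOC for x is 12/√x = p_x/p_y.
Thus x* = (12·p_y/p_x)² — independent of M — with the rest of income spent on y.
Plugging in: x* = (12·3/18.32)² = 3.8615, y* = 99.7525.

x* = 3.8615, y* = 99.7525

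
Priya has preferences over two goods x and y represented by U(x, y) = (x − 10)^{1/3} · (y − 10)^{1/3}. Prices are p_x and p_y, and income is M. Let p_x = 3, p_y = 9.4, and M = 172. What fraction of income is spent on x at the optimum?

share on x = 0.314

Let x' = x−10, y' = y−10. MRS = y'/x' = p_x/p_y.
After buying the subsistence bundle (10, 10), a share 0.5 of the remaining income goes to x: x* = 10 + 0.5·(M − 10p_x − 10p_y)/p_x.
Discretionary income = 172 − 10·3 − 10·9.4 = 48; x* = 10 + 0.5·48/3 = 18; y* = 10 + 0.5·48/9.4 = 12.5532.
Expenditure on x: 3·18 = 54; share = 0.314.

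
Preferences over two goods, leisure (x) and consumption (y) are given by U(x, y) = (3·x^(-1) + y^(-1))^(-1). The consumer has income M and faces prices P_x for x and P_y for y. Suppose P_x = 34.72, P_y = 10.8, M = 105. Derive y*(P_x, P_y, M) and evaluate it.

y* = 2.3681

From the CES first-order condition, 3·(y/x)^(2) = P_x/P_y.
Solve for the ratio: y/x = [(1/3)·P_x/P_y]^(0.5).
Substitute y = (y/x)·x into the budget: x* = M/(P_x + P_y·(y/x)).
Numerically y/x = 1.035184, so x* = 105/(34.72 + 10.8·1.035184) = 2.2876 and y* = 1.035184·2.2876 = 2.3681.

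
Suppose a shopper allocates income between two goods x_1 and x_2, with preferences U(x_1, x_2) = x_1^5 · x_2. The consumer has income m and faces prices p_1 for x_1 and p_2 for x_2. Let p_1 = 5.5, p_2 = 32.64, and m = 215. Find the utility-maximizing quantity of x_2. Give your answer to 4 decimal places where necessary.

x_2* = 1.0978

The MRS is 5·x_2/x_1. Set MRS = p_1/p_2.
Rearranging, p_2·x_2 = (1/5)·p_1·x_1. Substituting into the budget gives p_1·x_1·(1 + (1/5)) = m.
Demand: x_1*(p_1,p_2,m) = 5/6·m/p_1 and x_2* = 1/6·m/p_2.
At p_1=5.5, p_2=32.64, m=215: x_2* = 1/6·215/32.64 = 1.0978.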